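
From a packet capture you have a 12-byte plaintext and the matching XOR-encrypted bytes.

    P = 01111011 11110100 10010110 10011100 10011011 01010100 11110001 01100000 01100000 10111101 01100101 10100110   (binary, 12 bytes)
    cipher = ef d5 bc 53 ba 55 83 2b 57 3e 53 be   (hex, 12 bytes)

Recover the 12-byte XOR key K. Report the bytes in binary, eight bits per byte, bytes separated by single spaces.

Since cipher = P ⊕ K, XORing both sides with P gives K = P ⊕ cipher.
7b ^ ef = 94
f4 ^ d5 = 21
96 ^ bc = 2a
9c ^ 53 = cf
9b ^ ba = 21
54 ^ 55 = 01
f1 ^ 83 = 72
60 ^ 2b = 4b
60 ^ 57 = 37
bd ^ 3e = 83
65 ^ 53 = 36
a6 ^ be = 18

10010100 00100001 00101010 11001111 00100001 00000001 01110010 01001011 00110111 10000011 00110110 00011000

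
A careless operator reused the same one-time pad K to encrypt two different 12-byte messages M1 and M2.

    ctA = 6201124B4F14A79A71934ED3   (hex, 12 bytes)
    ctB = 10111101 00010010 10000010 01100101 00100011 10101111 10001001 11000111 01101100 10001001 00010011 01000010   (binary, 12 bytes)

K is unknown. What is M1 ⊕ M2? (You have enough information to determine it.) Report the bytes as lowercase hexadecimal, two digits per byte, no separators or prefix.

df13902e6cbb2e5d1d1a5d91

ctA ⊕ ctB = (M1 ⊕ K) ⊕ (M2 ⊕ K) = M1 ⊕ M2 — the shared key cancels under XOR.
byte 0: 62 xor bd = df
byte 1: 01 xor 12 = 13
byte 2: 12 xor 82 = 90
byte 3: 4b xor 65 = 2e
byte 4: 4f xor 23 = 6c
byte 5: 14 xor af = bb
byte 6: a7 xor 89 = 2e
byte 7: 9a xor c7 = 5d
byte 8: 71 xor 6c = 1d
byte 9: 93 xor 89 = 1a
byte 10: 4e xor 13 = 5d
byte 11: d3 xor 42 = 91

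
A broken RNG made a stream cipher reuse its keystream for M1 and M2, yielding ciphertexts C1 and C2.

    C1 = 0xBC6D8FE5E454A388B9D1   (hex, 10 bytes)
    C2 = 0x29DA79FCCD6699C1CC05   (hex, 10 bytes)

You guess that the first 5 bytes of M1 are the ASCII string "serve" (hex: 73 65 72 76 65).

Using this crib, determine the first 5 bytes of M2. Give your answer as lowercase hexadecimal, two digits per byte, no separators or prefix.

First, C1 ⊕ C2 = (M1 ⊕ K) ⊕ (M2 ⊕ K) = M1 ⊕ M2, so the key drops out. Then M2 = (M1 ⊕ M2) ⊕ M1 over the first 5 bytes.
byte 0: (bc ⊕ 29) ⊕ 73 = 95 ⊕ 73 = e6
byte 1: (6d ⊕ da) ⊕ 65 = b7 ⊕ 65 = d2
byte 2: (8f ⊕ 79) ⊕ 72 = f6 ⊕ 72 = 84
byte 3: (e5 ⊕ fc) ⊕ 76 = 19 ⊕ 76 = 6f
byte 4: (e4 ⊕ cd) ⊕ 65 = 29 ⊕ 65 = 4c

e6d2846f4c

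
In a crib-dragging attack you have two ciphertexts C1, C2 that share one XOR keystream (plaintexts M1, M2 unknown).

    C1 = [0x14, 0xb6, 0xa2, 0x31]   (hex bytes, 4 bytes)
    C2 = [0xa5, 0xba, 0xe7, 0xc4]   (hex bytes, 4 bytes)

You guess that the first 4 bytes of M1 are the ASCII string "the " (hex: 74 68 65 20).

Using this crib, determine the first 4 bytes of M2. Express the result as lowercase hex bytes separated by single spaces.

c5 64 20 d5

First, C1 ⊕ C2 = (M1 ⊕ K) ⊕ (M2 ⊕ K) = M1 ⊕ M2, so the key drops out. Then M2 = (M1 ⊕ M2) ⊕ M1 over the first 4 bytes.
byte 0: (14 ^ a5) ^ 74 = b1 ^ 74 = c5
byte 1: (b6 ^ ba) ^ 68 = 0c ^ 68 = 64
byte 2: (a2 ^ e7) ^ 65 = 45 ^ 65 = 20
byte 3: (31 ^ c4) ^ 20 = f5 ^ 20 = d5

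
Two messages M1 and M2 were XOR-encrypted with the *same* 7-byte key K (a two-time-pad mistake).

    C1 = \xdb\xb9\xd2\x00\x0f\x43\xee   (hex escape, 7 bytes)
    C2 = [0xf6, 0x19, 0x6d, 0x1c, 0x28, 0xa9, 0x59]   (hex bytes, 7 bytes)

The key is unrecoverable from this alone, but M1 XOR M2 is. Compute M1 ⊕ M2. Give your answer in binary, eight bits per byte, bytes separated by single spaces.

C1 ⊕ C2 = (M1 ⊕ K) ⊕ (M2 ⊕ K) = M1 ⊕ M2 — the shared key cancels under XOR.
219 xor 246 =  45
185 xor  25 = 160
210 xor 109 = 191
  0 xor  28 =  28
 15 xor  40 =  39
 67 xor 169 = 234
238 xor  89 = 183

00101101 10100000 10111111 00011100 00100111 11101010 10110111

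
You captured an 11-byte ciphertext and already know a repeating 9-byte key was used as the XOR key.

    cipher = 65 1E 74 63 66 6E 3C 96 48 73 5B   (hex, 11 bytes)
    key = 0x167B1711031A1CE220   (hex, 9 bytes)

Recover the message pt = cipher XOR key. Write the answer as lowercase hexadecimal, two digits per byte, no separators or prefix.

7365637265742074686520

The 9-byte key repeats, so the effective keystream is 16 7b 17 11 03 1a 1c e2 20 16 7b.
byte 0: 01100101 ⊕ 00010110 = 01110011
byte 1: 00011110 ⊕ 01111011 = 01100101
byte 2: 01110100 ⊕ 00010111 = 01100011
byte 3: 01100011 ⊕ 00010001 = 01110010
byte 4: 01100110 ⊕ 00000011 = 01100101
byte 5: 01101110 ⊕ 00011010 = 01110100
byte 6: 00111100 ⊕ 00011100 = 00100000
byte 7: 10010110 ⊕ 11100010 = 01110100
byte 8: 01001000 ⊕ 00100000 = 01101000
byte 9: 01110011 ⊕ 00010110 = 01100101
byte 10: 01011011 ⊕ 01111011 = 00100000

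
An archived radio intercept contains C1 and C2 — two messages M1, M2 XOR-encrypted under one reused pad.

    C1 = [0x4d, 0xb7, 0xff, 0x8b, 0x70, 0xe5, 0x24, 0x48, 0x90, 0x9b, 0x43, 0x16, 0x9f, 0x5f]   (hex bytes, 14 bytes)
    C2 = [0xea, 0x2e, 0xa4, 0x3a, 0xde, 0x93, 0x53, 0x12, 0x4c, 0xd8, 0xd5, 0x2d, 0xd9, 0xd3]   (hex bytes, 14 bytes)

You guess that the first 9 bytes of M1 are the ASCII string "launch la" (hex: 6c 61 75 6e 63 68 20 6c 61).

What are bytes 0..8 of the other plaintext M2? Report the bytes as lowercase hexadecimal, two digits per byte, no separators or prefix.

First, C1 ⊕ C2 = (M1 ⊕ K) ⊕ (M2 ⊕ K) = M1 ⊕ M2, so the key drops out. Then M2 = (M1 ⊕ M2) ⊕ M1 over the first 9 bytes.
byte 0: (4d ^ ea) ^ 6c = a7 ^ 6c = cb
byte 1: (b7 ^ 2e) ^ 61 = 99 ^ 61 = f8
byte 2: (ff ^ a4) ^ 75 = 5b ^ 75 = 2e
byte 3: (8b ^ 3a) ^ 6e = b1 ^ 6e = df
byte 4: (70 ^ de) ^ 63 = ae ^ 63 = cd
byte 5: (e5 ^ 93) ^ 68 = 76 ^ 68 = 1e
byte 6: (24 ^ 53) ^ 20 = 77 ^ 20 = 57
byte 7: (48 ^ 12) ^ 6c = 5a ^ 6c = 36
byte 8: (90 ^ 4c) ^ 61 = dc ^ 61 = bd

cbf82edfcd1e5736bd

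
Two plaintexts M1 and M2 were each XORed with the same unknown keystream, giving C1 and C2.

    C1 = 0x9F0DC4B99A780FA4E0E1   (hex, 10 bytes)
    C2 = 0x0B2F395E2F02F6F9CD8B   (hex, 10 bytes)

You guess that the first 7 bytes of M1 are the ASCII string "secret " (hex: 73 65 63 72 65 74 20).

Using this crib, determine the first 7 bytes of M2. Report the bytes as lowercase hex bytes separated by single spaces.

First, C1 ⊕ C2 = (M1 ⊕ K) ⊕ (M2 ⊕ K) = M1 ⊕ M2, so the key drops out. Then M2 = (M1 ⊕ M2) ⊕ M1 over the first 7 bytes.
byte 0: (9f ^ 0b) ^ 73 = 94 ^ 73 = e7
byte 1: (0d ^ 2f) ^ 65 = 22 ^ 65 = 47
byte 2: (c4 ^ 39) ^ 63 = fd ^ 63 = 9e
byte 3: (b9 ^ 5e) ^ 72 = e7 ^ 72 = 95
byte 4: (9a ^ 2f) ^ 65 = b5 ^ 65 = d0
byte 5: (78 ^ 02) ^ 74 = 7a ^ 74 = 0e
byte 6: (0f ^ f6) ^ 20 = f9 ^ 20 = d9

e7 47 9e 95 d0 0e d9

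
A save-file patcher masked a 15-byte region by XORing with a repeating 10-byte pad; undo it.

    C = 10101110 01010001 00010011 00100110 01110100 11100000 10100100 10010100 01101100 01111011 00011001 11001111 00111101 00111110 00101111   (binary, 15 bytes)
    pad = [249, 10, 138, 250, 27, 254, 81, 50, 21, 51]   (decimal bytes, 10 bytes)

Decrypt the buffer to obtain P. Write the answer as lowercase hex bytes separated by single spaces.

The 10-byte key repeats, so the effective keystream is f9 0a 8a fa 1b fe 51 32 15 33 f9 0a 8a fa 1b.
byte 0: 10101110 ^ 11111001 = 01010111
byte 1: 01010001 ^ 00001010 = 01011011
byte 2: 00010011 ^ 10001010 = 10011001
byte 3: 00100110 ^ 11111010 = 11011100
byte 4: 01110100 ^ 00011011 = 01101111
byte 5: 11100000 ^ 11111110 = 00011110
byte 6: 10100100 ^ 01010001 = 11110101
byte 7: 10010100 ^ 00110010 = 10100110
byte 8: 01101100 ^ 00010101 = 01111001
byte 9: 01111011 ^ 00110011 = 01001000
byte 10: 00011001 ^ 11111001 = 11100000
byte 11: 11001111 ^ 00001010 = 11000101
byte 12: 00111101 ^ 10001010 = 10110111
byte 13: 00111110 ^ 11111010 = 11000100
byte 14: 00101111 ^ 00011011 = 00110100

57 5b 99 dc 6f 1e f5 a6 79 48 e0 c5 b7 c4 34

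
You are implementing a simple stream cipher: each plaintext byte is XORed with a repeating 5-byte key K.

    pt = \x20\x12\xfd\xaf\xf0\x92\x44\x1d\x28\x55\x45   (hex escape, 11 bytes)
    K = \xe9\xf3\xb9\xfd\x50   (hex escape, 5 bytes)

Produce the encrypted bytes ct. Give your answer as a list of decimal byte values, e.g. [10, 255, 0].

[201, 225, 68, 82, 160, 123, 183, 164, 213, 5, 172]

The 5-byte key repeats, so the effective keystream is e9 f3 b9 fd 50 e9 f3 b9 fd 50 e9.
byte 0: 20 xor e9 = c9
byte 1: 12 xor f3 = e1
byte 2: fd xor b9 = 44
byte 3: af xor fd = 52
byte 4: f0 xor 50 = a0
byte 5: 92 xor e9 = 7b
byte 6: 44 xor f3 = b7
byte 7: 1d xor b9 = a4
byte 8: 28 xor fd = d5
byte 9: 55 xor 50 = 05
byte 10: 45 xor e9 = ac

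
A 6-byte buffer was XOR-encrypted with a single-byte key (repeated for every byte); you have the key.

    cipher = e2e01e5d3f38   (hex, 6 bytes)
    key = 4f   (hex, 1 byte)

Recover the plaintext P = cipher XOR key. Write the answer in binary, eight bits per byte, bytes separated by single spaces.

The 1-byte key repeats, so the effective keystream is 4f 4f 4f 4f 4f 4f.
byte 0: e2 ^ 4f = ad
byte 1: e0 ^ 4f = af
byte 2: 1e ^ 4f = 51
byte 3: 5d ^ 4f = 12
byte 4: 3f ^ 4f = 70
byte 5: 38 ^ 4f = 77

10101101 10101111 01010001 00010010 01110000 01110111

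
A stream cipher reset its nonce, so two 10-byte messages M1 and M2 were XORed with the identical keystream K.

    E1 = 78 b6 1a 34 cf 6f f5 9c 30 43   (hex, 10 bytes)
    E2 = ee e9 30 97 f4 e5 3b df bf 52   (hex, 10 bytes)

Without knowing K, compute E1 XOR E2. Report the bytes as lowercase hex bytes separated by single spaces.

96 5f 2a a3 3b 8a ce 43 8f 11

E1 ⊕ E2 = (M1 ⊕ K) ⊕ (M2 ⊕ K) = M1 ⊕ M2 — the shared key cancels under XOR.
120 xor 238 = 150
182 xor 233 =  95
 26 xor  48 =  42
 52 xor 151 = 163
207 xor 244 =  59
111 xor 229 = 138
245 xor  59 = 206
156 xor 223 =  67
 48 xor 191 = 143
 67 xor  82 =  17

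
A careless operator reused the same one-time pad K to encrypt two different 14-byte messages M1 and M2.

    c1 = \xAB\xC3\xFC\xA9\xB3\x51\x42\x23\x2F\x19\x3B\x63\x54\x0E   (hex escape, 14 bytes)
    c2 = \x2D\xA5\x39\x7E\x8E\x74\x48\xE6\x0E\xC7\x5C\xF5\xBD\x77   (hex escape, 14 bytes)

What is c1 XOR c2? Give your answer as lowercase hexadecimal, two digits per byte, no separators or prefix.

8666c5d73d250ac521de6796e979

c1 ⊕ c2 = (M1 ⊕ K) ⊕ (M2 ⊕ K) = M1 ⊕ M2 — the shared key cancels under XOR.
byte 0: ab XOR 2d = 86
byte 1: c3 XOR a5 = 66
byte 2: fc XOR 39 = c5
byte 3: a9 XOR 7e = d7
byte 4: b3 XOR 8e = 3d
byte 5: 51 XOR 74 = 25
byte 6: 42 XOR 48 = 0a
byte 7: 23 XOR e6 = c5
byte 8: 2f XOR 0e = 21
byte 9: 19 XOR c7 = de
byte 10: 3b XOR 5c = 67
byte 11: 63 XOR f5 = 96
byte 12: 54 XOR bd = e9
byte 13: 0e XOR 77 = 79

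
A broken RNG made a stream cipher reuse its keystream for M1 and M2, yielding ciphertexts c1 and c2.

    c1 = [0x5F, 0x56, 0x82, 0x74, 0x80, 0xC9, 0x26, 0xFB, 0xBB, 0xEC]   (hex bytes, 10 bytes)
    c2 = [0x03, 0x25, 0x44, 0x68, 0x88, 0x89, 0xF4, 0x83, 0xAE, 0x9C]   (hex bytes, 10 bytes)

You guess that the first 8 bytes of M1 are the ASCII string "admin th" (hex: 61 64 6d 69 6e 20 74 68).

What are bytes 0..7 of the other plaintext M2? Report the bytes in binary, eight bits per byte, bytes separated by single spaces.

00111101 00010111 10101011 01110101 01100110 01100000 10100110 00010000

First, c1 ⊕ c2 = (M1 ⊕ K) ⊕ (M2 ⊕ K) = M1 ⊕ M2, so the key drops out. Then M2 = (M1 ⊕ M2) ⊕ M1 over the first 8 bytes.
byte 0: (5f ⊕ 03) ⊕ 61 = 5c ⊕ 61 = 3d
byte 1: (56 ⊕ 25) ⊕ 64 = 73 ⊕ 64 = 17
byte 2: (82 ⊕ 44) ⊕ 6d = c6 ⊕ 6d = ab
byte 3: (74 ⊕ 68) ⊕ 69 = 1c ⊕ 69 = 75
byte 4: (80 ⊕ 88) ⊕ 6e = 08 ⊕ 6e = 66
byte 5: (c9 ⊕ 89) ⊕ 20 = 40 ⊕ 20 = 60
byte 6: (26 ⊕ f4) ⊕ 74 = d2 ⊕ 74 = a6
byte 7: (fb ⊕ 83) ⊕ 68 = 78 ⊕ 68 = 10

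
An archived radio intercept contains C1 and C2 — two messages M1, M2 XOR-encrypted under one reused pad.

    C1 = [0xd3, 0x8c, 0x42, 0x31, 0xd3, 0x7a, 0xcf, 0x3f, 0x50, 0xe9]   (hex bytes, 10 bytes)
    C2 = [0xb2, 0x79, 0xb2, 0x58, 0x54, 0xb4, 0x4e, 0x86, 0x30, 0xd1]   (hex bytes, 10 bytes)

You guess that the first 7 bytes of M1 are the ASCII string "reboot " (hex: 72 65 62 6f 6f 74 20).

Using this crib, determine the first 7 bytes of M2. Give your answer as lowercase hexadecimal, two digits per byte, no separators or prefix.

First, C1 ⊕ C2 = (M1 ⊕ K) ⊕ (M2 ⊕ K) = M1 ⊕ M2, so the key drops out. Then M2 = (M1 ⊕ M2) ⊕ M1 over the first 7 bytes.
byte 0: (d3 ^ b2) ^ 72 = 61 ^ 72 = 13
byte 1: (8c ^ 79) ^ 65 = f5 ^ 65 = 90
byte 2: (42 ^ b2) ^ 62 = f0 ^ 62 = 92
byte 3: (31 ^ 58) ^ 6f = 69 ^ 6f = 06
byte 4: (d3 ^ 54) ^ 6f = 87 ^ 6f = e8
byte 5: (7a ^ b4) ^ 74 = ce ^ 74 = ba
byte 6: (cf ^ 4e) ^ 20 = 81 ^ 20 = a1

13909206e8baa1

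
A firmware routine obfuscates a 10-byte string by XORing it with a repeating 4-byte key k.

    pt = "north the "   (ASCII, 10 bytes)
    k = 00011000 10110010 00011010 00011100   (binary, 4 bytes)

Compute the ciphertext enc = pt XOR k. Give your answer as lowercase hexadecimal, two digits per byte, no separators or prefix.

The 4-byte key repeats, so the effective keystream is 18 b2 1a 1c 18 b2 1a 1c 18 b2.
byte 0: 01101110 xor 00011000 = 01110110
byte 1: 01101111 xor 10110010 = 11011101
byte 2: 01110010 xor 00011010 = 01101000
byte 3: 01110100 xor 00011100 = 01101000
byte 4: 01101000 xor 00011000 = 01110000
byte 5: 00100000 xor 10110010 = 10010010
byte 6: 01110100 xor 00011010 = 01101110
byte 7: 01101000 xor 00011100 = 01110100
byte 8: 01100101 xor 00011000 = 01111101
byte 9: 00100000 xor 10110010 = 10010010

76dd686870926e747d92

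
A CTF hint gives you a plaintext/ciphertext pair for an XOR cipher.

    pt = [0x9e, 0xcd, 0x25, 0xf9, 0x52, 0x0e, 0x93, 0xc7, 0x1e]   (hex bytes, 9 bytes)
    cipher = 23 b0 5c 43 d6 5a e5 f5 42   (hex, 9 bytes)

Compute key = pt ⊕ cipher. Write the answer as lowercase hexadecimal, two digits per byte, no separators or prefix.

bd7d79ba845476325c

Since cipher = pt ⊕ key, XORing both sides with pt gives key = pt ⊕ cipher.
byte 0: 9e xor 23 = bd
byte 1: cd xor b0 = 7d
byte 2: 25 xor 5c = 79
byte 3: f9 xor 43 = ba
byte 4: 52 xor d6 = 84
byte 5: 0e xor 5a = 54
byte 6: 93 xor e5 = 76
byte 7: c7 xor f5 = 32
byte 8: 1e xor 42 = 5c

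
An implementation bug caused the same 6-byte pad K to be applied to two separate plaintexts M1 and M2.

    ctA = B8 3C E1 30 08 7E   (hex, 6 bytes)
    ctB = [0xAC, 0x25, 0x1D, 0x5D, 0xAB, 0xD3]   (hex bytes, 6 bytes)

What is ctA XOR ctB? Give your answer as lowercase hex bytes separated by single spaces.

ctA ⊕ ctB = (M1 ⊕ K) ⊕ (M2 ⊕ K) = M1 ⊕ M2 — the shared key cancels under XOR.
byte 0: b8 ⊕ ac = 14
byte 1: 3c ⊕ 25 = 19
byte 2: e1 ⊕ 1d = fc
byte 3: 30 ⊕ 5d = 6d
byte 4: 08 ⊕ ab = a3
byte 5: 7e ⊕ d3 = ad

14 19 fc 6d a3 ad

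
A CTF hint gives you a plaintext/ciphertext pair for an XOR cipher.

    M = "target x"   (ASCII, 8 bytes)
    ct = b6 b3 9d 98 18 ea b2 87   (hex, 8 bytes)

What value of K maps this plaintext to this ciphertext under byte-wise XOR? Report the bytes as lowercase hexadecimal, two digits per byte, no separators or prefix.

Since ct = M ⊕ K, XORing both sides with M gives K = M ⊕ ct.
byte 0: 74 xor b6 = c2
byte 1: 61 xor b3 = d2
byte 2: 72 xor 9d = ef
byte 3: 67 xor 98 = ff
byte 4: 65 xor 18 = 7d
byte 5: 74 xor ea = 9e
byte 6: 20 xor b2 = 92
byte 7: 78 xor 87 = ff

c2d2efff7d9e92ff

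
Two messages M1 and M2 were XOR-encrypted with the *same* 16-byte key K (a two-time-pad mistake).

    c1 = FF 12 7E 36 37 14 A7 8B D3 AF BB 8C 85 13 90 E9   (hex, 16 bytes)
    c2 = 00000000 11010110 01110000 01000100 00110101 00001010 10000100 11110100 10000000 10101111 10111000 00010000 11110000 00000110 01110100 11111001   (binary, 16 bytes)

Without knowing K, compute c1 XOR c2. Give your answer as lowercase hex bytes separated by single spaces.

c1 ⊕ c2 = (M1 ⊕ K) ⊕ (M2 ⊕ K) = M1 ⊕ M2 — the shared key cancels under XOR.
ff ⊕ 00 = ff
12 ⊕ d6 = c4
7e ⊕ 70 = 0e
36 ⊕ 44 = 72
37 ⊕ 35 = 02
14 ⊕ 0a = 1e
a7 ⊕ 84 = 23
8b ⊕ f4 = 7f
d3 ⊕ 80 = 53
af ⊕ af = 00
bb ⊕ b8 = 03
8c ⊕ 10 = 9c
85 ⊕ f0 = 75
13 ⊕ 06 = 15
90 ⊕ 74 = e4
e9 ⊕ f9 = 10

ff c4 0e 72 02 1e 23 7f 53 00 03 9c 75 15 e4 10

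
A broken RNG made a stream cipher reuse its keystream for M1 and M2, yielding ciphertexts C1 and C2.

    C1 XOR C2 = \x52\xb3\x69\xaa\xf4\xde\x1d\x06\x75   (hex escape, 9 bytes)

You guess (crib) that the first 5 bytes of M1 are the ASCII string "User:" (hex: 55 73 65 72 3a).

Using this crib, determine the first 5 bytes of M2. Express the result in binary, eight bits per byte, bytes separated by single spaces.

00000111 11000000 00001100 11011000 11001110

Since C1 ⊕ C2 = M1 ⊕ M2, XORing with the guessed M1 bytes yields the corresponding M2 bytes: M2 = (C1 ⊕ C2) ⊕ M1.
byte 0:  82 XOR  85 =   7
byte 1: 179 XOR 115 = 192
byte 2: 105 XOR 101 =  12
byte 3: 170 XOR 114 = 216
byte 4: 244 XOR  58 = 206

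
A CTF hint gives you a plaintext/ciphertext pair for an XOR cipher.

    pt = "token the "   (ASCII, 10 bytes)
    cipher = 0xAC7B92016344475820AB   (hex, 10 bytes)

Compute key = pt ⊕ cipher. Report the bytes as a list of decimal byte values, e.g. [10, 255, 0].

[216, 20, 249, 100, 13, 100, 51, 48, 69, 139]

Since cipher = pt ⊕ key, XORing both sides with pt gives key = pt ⊕ cipher.
byte 0: 116 ^ 172 = 216
byte 1: 111 ^ 123 =  20
byte 2: 107 ^ 146 = 249
byte 3: 101 ^   1 = 100
byte 4: 110 ^  99 =  13
byte 5:  32 ^  68 = 100
byte 6: 116 ^  71 =  51
byte 7: 104 ^  88 =  48
byte 8: 101 ^  32 =  69
byte 9:  32 ^ 171 = 139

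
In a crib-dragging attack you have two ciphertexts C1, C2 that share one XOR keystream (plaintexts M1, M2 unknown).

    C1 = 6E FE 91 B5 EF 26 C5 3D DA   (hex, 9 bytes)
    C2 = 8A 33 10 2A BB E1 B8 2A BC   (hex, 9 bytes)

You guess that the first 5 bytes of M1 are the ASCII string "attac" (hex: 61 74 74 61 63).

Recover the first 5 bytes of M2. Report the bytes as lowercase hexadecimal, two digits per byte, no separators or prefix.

First, C1 ⊕ C2 = (M1 ⊕ K) ⊕ (M2 ⊕ K) = M1 ⊕ M2, so the key drops out. Then M2 = (M1 ⊕ M2) ⊕ M1 over the first 5 bytes.
byte 0: (6e XOR 8a) XOR 61 = e4 XOR 61 = 85
byte 1: (fe XOR 33) XOR 74 = cd XOR 74 = b9
byte 2: (91 XOR 10) XOR 74 = 81 XOR 74 = f5
byte 3: (b5 XOR 2a) XOR 61 = 9f XOR 61 = fe
byte 4: (ef XOR bb) XOR 63 = 54 XOR 63 = 37

85b9f5fe37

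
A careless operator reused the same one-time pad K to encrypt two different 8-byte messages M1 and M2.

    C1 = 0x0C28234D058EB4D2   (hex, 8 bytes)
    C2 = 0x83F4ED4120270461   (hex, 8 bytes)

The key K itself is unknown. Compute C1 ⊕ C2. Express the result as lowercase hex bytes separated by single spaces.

8f dc ce 0c 25 a9 b0 b3

C1 ⊕ C2 = (M1 ⊕ K) ⊕ (M2 ⊕ K) = M1 ⊕ M2 — the shared key cancels under XOR.
byte 0: 0c ⊕ 83 = 8f
byte 1: 28 ⊕ f4 = dc
byte 2: 23 ⊕ ed = ce
byte 3: 4d ⊕ 41 = 0c
byte 4: 05 ⊕ 20 = 25
byte 5: 8e ⊕ 27 = a9
byte 6: b4 ⊕ 04 = b0
byte 7: d2 ⊕ 61 = b3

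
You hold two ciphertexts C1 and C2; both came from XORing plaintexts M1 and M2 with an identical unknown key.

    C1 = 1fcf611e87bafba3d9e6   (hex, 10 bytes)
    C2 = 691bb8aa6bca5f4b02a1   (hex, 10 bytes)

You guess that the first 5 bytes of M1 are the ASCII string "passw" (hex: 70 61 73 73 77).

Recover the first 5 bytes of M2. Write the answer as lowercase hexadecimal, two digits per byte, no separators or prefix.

First, C1 ⊕ C2 = (M1 ⊕ K) ⊕ (M2 ⊕ K) = M1 ⊕ M2, so the key drops out. Then M2 = (M1 ⊕ M2) ⊕ M1 over the first 5 bytes.
byte 0: (1f XOR 69) XOR 70 = 76 XOR 70 = 06
byte 1: (cf XOR 1b) XOR 61 = d4 XOR 61 = b5
byte 2: (61 XOR b8) XOR 73 = d9 XOR 73 = aa
byte 3: (1e XOR aa) XOR 73 = b4 XOR 73 = c7
byte 4: (87 XOR 6b) XOR 77 = ec XOR 77 = 9b

06b5aac79b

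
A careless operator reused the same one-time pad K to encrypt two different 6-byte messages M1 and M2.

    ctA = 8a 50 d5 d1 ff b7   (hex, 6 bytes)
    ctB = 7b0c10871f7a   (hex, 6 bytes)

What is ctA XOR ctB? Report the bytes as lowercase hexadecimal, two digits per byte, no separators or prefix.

ctA ⊕ ctB = (M1 ⊕ K) ⊕ (M2 ⊕ K) = M1 ⊕ M2 — the shared key cancels under XOR.
byte 0: 10001010 XOR 01111011 = 11110001
byte 1: 01010000 XOR 00001100 = 01011100
byte 2: 11010101 XOR 00010000 = 11000101
byte 3: 11010001 XOR 10000111 = 01010110
byte 4: 11111111 XOR 00011111 = 11100000
byte 5: 10110111 XOR 01111010 = 11001101

f15cc556e0cd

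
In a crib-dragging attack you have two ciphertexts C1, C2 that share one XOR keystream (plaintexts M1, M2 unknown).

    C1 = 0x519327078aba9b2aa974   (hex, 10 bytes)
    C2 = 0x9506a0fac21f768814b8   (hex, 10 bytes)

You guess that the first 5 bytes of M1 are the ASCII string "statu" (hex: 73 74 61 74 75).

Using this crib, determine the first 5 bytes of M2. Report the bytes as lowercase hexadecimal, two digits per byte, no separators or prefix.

b7e1e6893d

First, C1 ⊕ C2 = (M1 ⊕ K) ⊕ (M2 ⊕ K) = M1 ⊕ M2, so the key drops out. Then M2 = (M1 ⊕ M2) ⊕ M1 over the first 5 bytes.
byte 0: (51 XOR 95) XOR 73 = c4 XOR 73 = b7
byte 1: (93 XOR 06) XOR 74 = 95 XOR 74 = e1
byte 2: (27 XOR a0) XOR 61 = 87 XOR 61 = e6
byte 3: (07 XOR fa) XOR 74 = fd XOR 74 = 89
byte 4: (8a XOR c2) XOR 75 = 48 XOR 75 = 3d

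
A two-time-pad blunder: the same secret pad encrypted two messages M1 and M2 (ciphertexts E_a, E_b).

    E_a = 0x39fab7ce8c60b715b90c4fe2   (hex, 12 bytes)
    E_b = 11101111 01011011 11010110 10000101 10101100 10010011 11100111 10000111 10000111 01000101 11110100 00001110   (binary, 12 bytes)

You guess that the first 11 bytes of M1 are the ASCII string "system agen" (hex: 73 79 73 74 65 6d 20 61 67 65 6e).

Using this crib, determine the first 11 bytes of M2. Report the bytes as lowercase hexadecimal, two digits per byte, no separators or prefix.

First, E_a ⊕ E_b = (M1 ⊕ K) ⊕ (M2 ⊕ K) = M1 ⊕ M2, so the key drops out. Then M2 = (M1 ⊕ M2) ⊕ M1 over the first 11 bytes.
byte 0: (39 ^ ef) ^ 73 = d6 ^ 73 = a5
byte 1: (fa ^ 5b) ^ 79 = a1 ^ 79 = d8
byte 2: (b7 ^ d6) ^ 73 = 61 ^ 73 = 12
byte 3: (ce ^ 85) ^ 74 = 4b ^ 74 = 3f
byte 4: (8c ^ ac) ^ 65 = 20 ^ 65 = 45
byte 5: (60 ^ 93) ^ 6d = f3 ^ 6d = 9e
byte 6: (b7 ^ e7) ^ 20 = 50 ^ 20 = 70
byte 7: (15 ^ 87) ^ 61 = 92 ^ 61 = f3
byte 8: (b9 ^ 87) ^ 67 = 3e ^ 67 = 59
byte 9: (0c ^ 45) ^ 65 = 49 ^ 65 = 2c
byte 10: (4f ^ f4) ^ 6e = bb ^ 6e = d5

a5d8123f459e70f3592cd5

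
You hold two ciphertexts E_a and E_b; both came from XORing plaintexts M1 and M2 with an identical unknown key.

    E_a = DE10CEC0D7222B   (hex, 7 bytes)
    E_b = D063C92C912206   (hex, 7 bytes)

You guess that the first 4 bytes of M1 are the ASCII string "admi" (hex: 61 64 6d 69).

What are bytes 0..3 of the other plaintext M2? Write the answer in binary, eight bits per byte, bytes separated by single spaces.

First, E_a ⊕ E_b = (M1 ⊕ K) ⊕ (M2 ⊕ K) = M1 ⊕ M2, so the key drops out. Then M2 = (M1 ⊕ M2) ⊕ M1 over the first 4 bytes.
byte 0: (de ^ d0) ^ 61 = 0e ^ 61 = 6f
byte 1: (10 ^ 63) ^ 64 = 73 ^ 64 = 17
byte 2: (ce ^ c9) ^ 6d = 07 ^ 6d = 6a
byte 3: (c0 ^ 2c) ^ 69 = ec ^ 69 = 85

01101111 00010111 01101010 10000101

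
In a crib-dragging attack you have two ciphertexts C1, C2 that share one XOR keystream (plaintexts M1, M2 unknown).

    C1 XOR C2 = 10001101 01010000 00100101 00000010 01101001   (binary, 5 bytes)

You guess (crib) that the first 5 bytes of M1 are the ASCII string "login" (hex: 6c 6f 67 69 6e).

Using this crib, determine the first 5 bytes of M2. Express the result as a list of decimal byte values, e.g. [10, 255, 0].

[225, 63, 66, 107, 7]

Since C1 ⊕ C2 = M1 ⊕ M2, XORing with the guessed M1 bytes yields the corresponding M2 bytes: M2 = (C1 ⊕ C2) ⊕ M1.
8d xor 6c = e1
50 xor 6f = 3f
25 xor 67 = 42
02 xor 69 = 6b
69 xor 6e = 07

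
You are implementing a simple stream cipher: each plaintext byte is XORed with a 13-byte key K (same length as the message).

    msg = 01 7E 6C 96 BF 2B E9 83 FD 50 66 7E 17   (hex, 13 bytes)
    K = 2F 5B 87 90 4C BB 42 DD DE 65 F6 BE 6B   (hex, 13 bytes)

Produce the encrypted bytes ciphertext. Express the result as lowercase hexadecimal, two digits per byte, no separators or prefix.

XOR is its own inverse, so applying the key byte-wise gives the result directly.
byte 0: 01 xor 2f = 2e
byte 1: 7e xor 5b = 25
byte 2: 6c xor 87 = eb
byte 3: 96 xor 90 = 06
byte 4: bf xor 4c = f3
byte 5: 2b xor bb = 90
byte 6: e9 xor 42 = ab
byte 7: 83 xor dd = 5e
byte 8: fd xor de = 23
byte 9: 50 xor 65 = 35
byte 10: 66 xor f6 = 90
byte 11: 7e xor be = c0
byte 12: 17 xor 6b = 7c

2e25eb06f390ab5e233590c07c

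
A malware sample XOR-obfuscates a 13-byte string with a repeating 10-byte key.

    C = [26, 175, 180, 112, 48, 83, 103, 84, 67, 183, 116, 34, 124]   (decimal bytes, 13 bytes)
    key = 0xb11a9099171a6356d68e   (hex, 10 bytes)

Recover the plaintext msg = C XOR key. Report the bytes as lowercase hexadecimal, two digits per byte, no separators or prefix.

abb524e9274904029539c538ec

The 10-byte key repeats, so the effective keystream is b1 1a 90 99 17 1a 63 56 d6 8e b1 1a 90.
byte 0: 1a ⊕ b1 = ab
byte 1: af ⊕ 1a = b5
byte 2: b4 ⊕ 90 = 24
byte 3: 70 ⊕ 99 = e9
byte 4: 30 ⊕ 17 = 27
byte 5: 53 ⊕ 1a = 49
byte 6: 67 ⊕ 63 = 04
byte 7: 54 ⊕ 56 = 02
byte 8: 43 ⊕ d6 = 95
byte 9: b7 ⊕ 8e = 39
byte 10: 74 ⊕ b1 = c5
byte 11: 22 ⊕ 1a = 38
byte 12: 7c ⊕ 90 = ec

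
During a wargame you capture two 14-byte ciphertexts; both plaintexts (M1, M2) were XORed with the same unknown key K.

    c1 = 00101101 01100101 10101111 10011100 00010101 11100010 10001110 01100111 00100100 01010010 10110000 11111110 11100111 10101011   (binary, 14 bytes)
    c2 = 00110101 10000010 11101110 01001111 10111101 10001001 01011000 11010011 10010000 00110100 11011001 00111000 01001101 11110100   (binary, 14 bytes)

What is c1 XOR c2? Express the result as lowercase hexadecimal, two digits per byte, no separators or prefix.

18e741d3a86bd6b4b46669c6aa5f

c1 ⊕ c2 = (M1 ⊕ K) ⊕ (M2 ⊕ K) = M1 ⊕ M2 — the shared key cancels under XOR.
2d ⊕ 35 = 18
65 ⊕ 82 = e7
af ⊕ ee = 41
9c ⊕ 4f = d3
15 ⊕ bd = a8
e2 ⊕ 89 = 6b
8e ⊕ 58 = d6
67 ⊕ d3 = b4
24 ⊕ 90 = b4
52 ⊕ 34 = 66
b0 ⊕ d9 = 69
fe ⊕ 38 = c6
e7 ⊕ 4d = aa
ab ⊕ f4 = 5f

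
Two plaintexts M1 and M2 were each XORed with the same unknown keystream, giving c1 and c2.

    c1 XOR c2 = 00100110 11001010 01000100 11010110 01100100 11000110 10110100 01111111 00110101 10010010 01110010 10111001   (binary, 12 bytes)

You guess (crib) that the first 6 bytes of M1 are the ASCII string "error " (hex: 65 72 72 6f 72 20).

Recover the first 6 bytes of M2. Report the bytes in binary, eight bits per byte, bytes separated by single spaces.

Since c1 ⊕ c2 = M1 ⊕ M2, XORing with the guessed M1 bytes yields the corresponding M2 bytes: M2 = (c1 ⊕ c2) ⊕ M1.
26 xor 65 = 43
ca xor 72 = b8
44 xor 72 = 36
d6 xor 6f = b9
64 xor 72 = 16
c6 xor 20 = e6

01000011 10111000 00110110 10111001 00010110 11100110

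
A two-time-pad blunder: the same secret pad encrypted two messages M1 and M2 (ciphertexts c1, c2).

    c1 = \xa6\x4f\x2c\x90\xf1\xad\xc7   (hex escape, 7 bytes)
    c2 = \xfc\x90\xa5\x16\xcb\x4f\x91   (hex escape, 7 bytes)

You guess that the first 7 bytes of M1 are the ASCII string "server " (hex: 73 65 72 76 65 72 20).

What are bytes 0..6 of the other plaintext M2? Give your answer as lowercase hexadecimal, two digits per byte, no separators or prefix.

29bafbf05f9076

First, c1 ⊕ c2 = (M1 ⊕ K) ⊕ (M2 ⊕ K) = M1 ⊕ M2, so the key drops out. Then M2 = (M1 ⊕ M2) ⊕ M1 over the first 7 bytes.
byte 0: (a6 ^ fc) ^ 73 = 5a ^ 73 = 29
byte 1: (4f ^ 90) ^ 65 = df ^ 65 = ba
byte 2: (2c ^ a5) ^ 72 = 89 ^ 72 = fb
byte 3: (90 ^ 16) ^ 76 = 86 ^ 76 = f0
byte 4: (f1 ^ cb) ^ 65 = 3a ^ 65 = 5f
byte 5: (ad ^ 4f) ^ 72 = e2 ^ 72 = 90
byte 6: (c7 ^ 91) ^ 20 = 56 ^ 20 = 76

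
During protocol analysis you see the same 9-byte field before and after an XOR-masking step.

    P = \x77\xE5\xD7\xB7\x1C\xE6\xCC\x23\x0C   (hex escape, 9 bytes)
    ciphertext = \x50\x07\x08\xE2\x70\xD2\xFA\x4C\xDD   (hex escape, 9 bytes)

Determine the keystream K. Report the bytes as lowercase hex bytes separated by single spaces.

27 e2 df 55 6c 34 36 6f d1

Since ciphertext = P ⊕ K, XORing both sides with P gives K = P ⊕ ciphertext.
01110111 ⊕ 01010000 = 00100111
11100101 ⊕ 00000111 = 11100010
11010111 ⊕ 00001000 = 11011111
10110111 ⊕ 11100010 = 01010101
00011100 ⊕ 01110000 = 01101100
11100110 ⊕ 11010010 = 00110100
11001100 ⊕ 11111010 = 00110110
00100011 ⊕ 01001100 = 01101111
00001100 ⊕ 11011101 = 11010001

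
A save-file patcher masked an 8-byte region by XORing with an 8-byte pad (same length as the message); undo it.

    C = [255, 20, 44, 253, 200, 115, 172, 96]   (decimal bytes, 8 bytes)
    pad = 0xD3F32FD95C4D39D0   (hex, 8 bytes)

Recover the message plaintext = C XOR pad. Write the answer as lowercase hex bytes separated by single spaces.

XOR is its own inverse, so applying the key byte-wise gives the result directly.
byte 0: ff ⊕ d3 = 2c
byte 1: 14 ⊕ f3 = e7
byte 2: 2c ⊕ 2f = 03
byte 3: fd ⊕ d9 = 24
byte 4: c8 ⊕ 5c = 94
byte 5: 73 ⊕ 4d = 3e
byte 6: ac ⊕ 39 = 95
byte 7: 60 ⊕ d0 = b0

2c e7 03 24 94 3e 95 b0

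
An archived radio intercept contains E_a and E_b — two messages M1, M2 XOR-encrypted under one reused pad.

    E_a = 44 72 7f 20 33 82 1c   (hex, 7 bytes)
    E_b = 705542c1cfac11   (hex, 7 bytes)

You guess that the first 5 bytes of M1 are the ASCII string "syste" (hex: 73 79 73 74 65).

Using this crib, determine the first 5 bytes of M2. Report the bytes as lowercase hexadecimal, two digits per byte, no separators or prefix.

475e4e9599

First, E_a ⊕ E_b = (M1 ⊕ K) ⊕ (M2 ⊕ K) = M1 ⊕ M2, so the key drops out. Then M2 = (M1 ⊕ M2) ⊕ M1 over the first 5 bytes.
byte 0: (44 xor 70) xor 73 = 34 xor 73 = 47
byte 1: (72 xor 55) xor 79 = 27 xor 79 = 5e
byte 2: (7f xor 42) xor 73 = 3d xor 73 = 4e
byte 3: (20 xor c1) xor 74 = e1 xor 74 = 95
byte 4: (33 xor cf) xor 65 = fc xor 65 = 99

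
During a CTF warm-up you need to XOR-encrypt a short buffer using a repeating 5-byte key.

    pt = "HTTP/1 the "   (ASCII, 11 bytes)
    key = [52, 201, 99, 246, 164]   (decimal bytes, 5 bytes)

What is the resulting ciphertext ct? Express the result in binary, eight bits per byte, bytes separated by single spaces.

01111100 10011101 00110111 10100110 10001011 00000101 11101001 00010111 10011110 11000001 00010100

The 5-byte key repeats, so the effective keystream is 34 c9 63 f6 a4 34 c9 63 f6 a4 34.
byte 0: 48 XOR 34 = 7c
byte 1: 54 XOR c9 = 9d
byte 2: 54 XOR 63 = 37
byte 3: 50 XOR f6 = a6
byte 4: 2f XOR a4 = 8b
byte 5: 31 XOR 34 = 05
byte 6: 20 XOR c9 = e9
byte 7: 74 XOR 63 = 17
byte 8: 68 XOR f6 = 9e
byte 9: 65 XOR a4 = c1
byte 10: 20 XOR 34 = 14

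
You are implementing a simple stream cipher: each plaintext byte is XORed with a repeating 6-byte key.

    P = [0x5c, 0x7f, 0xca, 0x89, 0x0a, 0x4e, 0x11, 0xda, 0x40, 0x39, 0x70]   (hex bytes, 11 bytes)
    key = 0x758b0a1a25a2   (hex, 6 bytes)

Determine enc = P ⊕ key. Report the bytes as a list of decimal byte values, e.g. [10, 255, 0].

The 6-byte key repeats, so the effective keystream is 75 8b 0a 1a 25 a2 75 8b 0a 1a 25.
byte 0: 5c XOR 75 = 29
byte 1: 7f XOR 8b = f4
byte 2: ca XOR 0a = c0
byte 3: 89 XOR 1a = 93
byte 4: 0a XOR 25 = 2f
byte 5: 4e XOR a2 = ec
byte 6: 11 XOR 75 = 64
byte 7: da XOR 8b = 51
byte 8: 40 XOR 0a = 4a
byte 9: 39 XOR 1a = 23
byte 10: 70 XOR 25 = 55

[41, 244, 192, 147, 47, 236, 100, 81, 74, 35, 85]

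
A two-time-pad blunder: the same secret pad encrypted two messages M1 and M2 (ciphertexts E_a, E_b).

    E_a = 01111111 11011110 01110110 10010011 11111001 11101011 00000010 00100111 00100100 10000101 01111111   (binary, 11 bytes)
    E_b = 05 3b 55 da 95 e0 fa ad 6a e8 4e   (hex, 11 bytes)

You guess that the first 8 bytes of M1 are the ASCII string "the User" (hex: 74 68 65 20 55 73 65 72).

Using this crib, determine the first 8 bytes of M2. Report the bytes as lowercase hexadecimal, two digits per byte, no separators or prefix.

First, E_a ⊕ E_b = (M1 ⊕ K) ⊕ (M2 ⊕ K) = M1 ⊕ M2, so the key drops out. Then M2 = (M1 ⊕ M2) ⊕ M1 over the first 8 bytes.
byte 0: (7f ^ 05) ^ 74 = 7a ^ 74 = 0e
byte 1: (de ^ 3b) ^ 68 = e5 ^ 68 = 8d
byte 2: (76 ^ 55) ^ 65 = 23 ^ 65 = 46
byte 3: (93 ^ da) ^ 20 = 49 ^ 20 = 69
byte 4: (f9 ^ 95) ^ 55 = 6c ^ 55 = 39
byte 5: (eb ^ e0) ^ 73 = 0b ^ 73 = 78
byte 6: (02 ^ fa) ^ 65 = f8 ^ 65 = 9d
byte 7: (27 ^ ad) ^ 72 = 8a ^ 72 = f8

0e8d466939789df8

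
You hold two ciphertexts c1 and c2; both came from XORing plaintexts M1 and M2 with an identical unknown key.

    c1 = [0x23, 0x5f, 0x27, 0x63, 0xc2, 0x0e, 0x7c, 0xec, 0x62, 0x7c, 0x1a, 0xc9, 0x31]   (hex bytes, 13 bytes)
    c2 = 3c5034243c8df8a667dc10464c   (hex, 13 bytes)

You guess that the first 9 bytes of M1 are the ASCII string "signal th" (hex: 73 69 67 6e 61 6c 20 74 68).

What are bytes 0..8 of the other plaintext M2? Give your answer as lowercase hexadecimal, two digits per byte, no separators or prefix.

First, c1 ⊕ c2 = (M1 ⊕ K) ⊕ (M2 ⊕ K) = M1 ⊕ M2, so the key drops out. Then M2 = (M1 ⊕ M2) ⊕ M1 over the first 9 bytes.
byte 0: (23 xor 3c) xor 73 = 1f xor 73 = 6c
byte 1: (5f xor 50) xor 69 = 0f xor 69 = 66
byte 2: (27 xor 34) xor 67 = 13 xor 67 = 74
byte 3: (63 xor 24) xor 6e = 47 xor 6e = 29
byte 4: (c2 xor 3c) xor 61 = fe xor 61 = 9f
byte 5: (0e xor 8d) xor 6c = 83 xor 6c = ef
byte 6: (7c xor f8) xor 20 = 84 xor 20 = a4
byte 7: (ec xor a6) xor 74 = 4a xor 74 = 3e
byte 8: (62 xor 67) xor 68 = 05 xor 68 = 6d

6c6674299fefa43e6d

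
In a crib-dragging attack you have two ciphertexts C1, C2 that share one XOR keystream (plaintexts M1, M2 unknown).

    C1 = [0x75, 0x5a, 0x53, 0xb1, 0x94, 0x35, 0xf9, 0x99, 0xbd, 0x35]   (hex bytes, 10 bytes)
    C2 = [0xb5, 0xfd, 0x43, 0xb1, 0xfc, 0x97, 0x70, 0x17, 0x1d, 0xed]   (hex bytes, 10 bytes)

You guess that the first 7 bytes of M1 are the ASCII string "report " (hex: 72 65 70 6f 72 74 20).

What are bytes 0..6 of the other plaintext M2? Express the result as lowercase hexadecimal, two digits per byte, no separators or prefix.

b2c2606f1ad6a9

First, C1 ⊕ C2 = (M1 ⊕ K) ⊕ (M2 ⊕ K) = M1 ⊕ M2, so the key drops out. Then M2 = (M1 ⊕ M2) ⊕ M1 over the first 7 bytes.
byte 0: (75 xor b5) xor 72 = c0 xor 72 = b2
byte 1: (5a xor fd) xor 65 = a7 xor 65 = c2
byte 2: (53 xor 43) xor 70 = 10 xor 70 = 60
byte 3: (b1 xor b1) xor 6f = 00 xor 6f = 6f
byte 4: (94 xor fc) xor 72 = 68 xor 72 = 1a
byte 5: (35 xor 97) xor 74 = a2 xor 74 = d6
byte 6: (f9 xor 70) xor 20 = 89 xor 20 = a9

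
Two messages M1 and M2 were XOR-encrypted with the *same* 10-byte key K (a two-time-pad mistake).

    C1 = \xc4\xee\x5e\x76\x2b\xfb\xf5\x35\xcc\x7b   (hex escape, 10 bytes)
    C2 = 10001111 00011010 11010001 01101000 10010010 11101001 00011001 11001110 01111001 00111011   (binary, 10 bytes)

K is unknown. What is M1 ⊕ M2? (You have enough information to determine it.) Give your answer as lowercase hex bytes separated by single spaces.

C1 ⊕ C2 = (M1 ⊕ K) ⊕ (M2 ⊕ K) = M1 ⊕ M2 — the shared key cancels under XOR.
196 xor 143 =  75
238 xor  26 = 244
 94 xor 209 = 143
118 xor 104 =  30
 43 xor 146 = 185
251 xor 233 =  18
245 xor  25 = 236
 53 xor 206 = 251
204 xor 121 = 181
123 xor  59 =  64

4b f4 8f 1e b9 12 ec fb b5 40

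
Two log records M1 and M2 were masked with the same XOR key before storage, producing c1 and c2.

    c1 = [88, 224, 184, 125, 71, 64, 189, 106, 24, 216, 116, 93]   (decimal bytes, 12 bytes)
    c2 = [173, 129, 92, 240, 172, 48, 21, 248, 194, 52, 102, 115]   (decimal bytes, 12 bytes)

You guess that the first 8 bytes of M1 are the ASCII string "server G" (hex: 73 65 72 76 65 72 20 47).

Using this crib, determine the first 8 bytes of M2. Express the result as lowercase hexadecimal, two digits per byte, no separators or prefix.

First, c1 ⊕ c2 = (M1 ⊕ K) ⊕ (M2 ⊕ K) = M1 ⊕ M2, so the key drops out. Then M2 = (M1 ⊕ M2) ⊕ M1 over the first 8 bytes.
byte 0: (58 xor ad) xor 73 = f5 xor 73 = 86
byte 1: (e0 xor 81) xor 65 = 61 xor 65 = 04
byte 2: (b8 xor 5c) xor 72 = e4 xor 72 = 96
byte 3: (7d xor f0) xor 76 = 8d xor 76 = fb
byte 4: (47 xor ac) xor 65 = eb xor 65 = 8e
byte 5: (40 xor 30) xor 72 = 70 xor 72 = 02
byte 6: (bd xor 15) xor 20 = a8 xor 20 = 88
byte 7: (6a xor f8) xor 47 = 92 xor 47 = d5

860496fb8e0288d5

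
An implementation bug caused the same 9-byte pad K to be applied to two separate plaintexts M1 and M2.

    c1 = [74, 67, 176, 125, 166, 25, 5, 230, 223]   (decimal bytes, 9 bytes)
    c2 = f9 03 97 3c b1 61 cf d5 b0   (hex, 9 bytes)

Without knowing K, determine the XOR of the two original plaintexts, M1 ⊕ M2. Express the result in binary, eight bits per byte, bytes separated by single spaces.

10110011 01000000 00100111 01000001 00010111 01111000 11001010 00110011 01101111

c1 ⊕ c2 = (M1 ⊕ K) ⊕ (M2 ⊕ K) = M1 ⊕ M2 — the shared key cancels under XOR.
4a ⊕ f9 = b3
43 ⊕ 03 = 40
b0 ⊕ 97 = 27
7d ⊕ 3c = 41
a6 ⊕ b1 = 17
19 ⊕ 61 = 78
05 ⊕ cf = ca
e6 ⊕ d5 = 33
df ⊕ b0 = 6f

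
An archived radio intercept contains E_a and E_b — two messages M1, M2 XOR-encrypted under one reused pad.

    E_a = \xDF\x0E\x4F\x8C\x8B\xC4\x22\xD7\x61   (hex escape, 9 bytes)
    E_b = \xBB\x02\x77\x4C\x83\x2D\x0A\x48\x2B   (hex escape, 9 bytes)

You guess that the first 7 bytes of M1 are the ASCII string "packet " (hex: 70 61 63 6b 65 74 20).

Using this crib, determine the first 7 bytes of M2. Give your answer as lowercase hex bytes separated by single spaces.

14 6d 5b ab 6d 9d 08

First, E_a ⊕ E_b = (M1 ⊕ K) ⊕ (M2 ⊕ K) = M1 ⊕ M2, so the key drops out. Then M2 = (M1 ⊕ M2) ⊕ M1 over the first 7 bytes.
byte 0: (df XOR bb) XOR 70 = 64 XOR 70 = 14
byte 1: (0e XOR 02) XOR 61 = 0c XOR 61 = 6d
byte 2: (4f XOR 77) XOR 63 = 38 XOR 63 = 5b
byte 3: (8c XOR 4c) XOR 6b = c0 XOR 6b = ab
byte 4: (8b XOR 83) XOR 65 = 08 XOR 65 = 6d
byte 5: (c4 XOR 2d) XOR 74 = e9 XOR 74 = 9d
byte 6: (22 XOR 0a) XOR 20 = 28 XOR 20 = 08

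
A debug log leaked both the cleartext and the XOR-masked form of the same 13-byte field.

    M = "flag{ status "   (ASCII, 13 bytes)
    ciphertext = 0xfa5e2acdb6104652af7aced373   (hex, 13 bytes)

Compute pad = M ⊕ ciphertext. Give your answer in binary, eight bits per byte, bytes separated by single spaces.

10011100 00110010 01001011 10101010 11001101 00110000 00110101 00100110 11001110 00001110 10111011 10100000 01010011

Since ciphertext = M ⊕ pad, XORing both sides with M gives pad = M ⊕ ciphertext.
01100110 xor 11111010 = 10011100
01101100 xor 01011110 = 00110010
01100001 xor 00101010 = 01001011
01100111 xor 11001101 = 10101010
01111011 xor 10110110 = 11001101
00100000 xor 00010000 = 00110000
01110011 xor 01000110 = 00110101
01110100 xor 01010010 = 00100110
01100001 xor 10101111 = 11001110
01110100 xor 01111010 = 00001110
01110101 xor 11001110 = 10111011
01110011 xor 11010011 = 10100000
00100000 xor 01110011 = 01010011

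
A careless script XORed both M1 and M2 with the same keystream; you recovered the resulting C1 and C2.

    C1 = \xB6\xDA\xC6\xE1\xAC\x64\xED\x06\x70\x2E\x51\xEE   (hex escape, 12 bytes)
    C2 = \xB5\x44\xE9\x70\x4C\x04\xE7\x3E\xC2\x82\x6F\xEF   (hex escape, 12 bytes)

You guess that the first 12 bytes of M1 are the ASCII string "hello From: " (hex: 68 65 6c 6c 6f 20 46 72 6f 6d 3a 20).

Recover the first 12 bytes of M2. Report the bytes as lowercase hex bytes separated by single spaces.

6b fb 43 fd 8f 40 4c 4a dd c1 04 21

First, C1 ⊕ C2 = (M1 ⊕ K) ⊕ (M2 ⊕ K) = M1 ⊕ M2, so the key drops out. Then M2 = (M1 ⊕ M2) ⊕ M1 over the first 12 bytes.
byte 0: (b6 ^ b5) ^ 68 = 03 ^ 68 = 6b
byte 1: (da ^ 44) ^ 65 = 9e ^ 65 = fb
byte 2: (c6 ^ e9) ^ 6c = 2f ^ 6c = 43
byte 3: (e1 ^ 70) ^ 6c = 91 ^ 6c = fd
byte 4: (ac ^ 4c) ^ 6f = e0 ^ 6f = 8f
byte 5: (64 ^ 04) ^ 20 = 60 ^ 20 = 40
byte 6: (ed ^ e7) ^ 46 = 0a ^ 46 = 4c
byte 7: (06 ^ 3e) ^ 72 = 38 ^ 72 = 4a
byte 8: (70 ^ c2) ^ 6f = b2 ^ 6f = dd
byte 9: (2e ^ 82) ^ 6d = ac ^ 6d = c1
byte 10: (51 ^ 6f) ^ 3a = 3e ^ 3a = 04
byte 11: (ee ^ ef) ^ 20 = 01 ^ 20 = 21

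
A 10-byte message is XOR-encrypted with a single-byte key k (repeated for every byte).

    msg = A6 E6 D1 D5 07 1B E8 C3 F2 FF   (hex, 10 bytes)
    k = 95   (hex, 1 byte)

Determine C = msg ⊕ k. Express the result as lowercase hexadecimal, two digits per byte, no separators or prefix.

The 1-byte key repeats, so the effective keystream is 95 95 95 95 95 95 95 95 95 95.
byte 0: 166 XOR 149 =  51
byte 1: 230 XOR 149 = 115
byte 2: 209 XOR 149 =  68
byte 3: 213 XOR 149 =  64
byte 4:   7 XOR 149 = 146
byte 5:  27 XOR 149 = 142
byte 6: 232 XOR 149 = 125
byte 7: 195 XOR 149 =  86
byte 8: 242 XOR 149 = 103
byte 9: 255 XOR 149 = 106

33734440928e7d56676a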